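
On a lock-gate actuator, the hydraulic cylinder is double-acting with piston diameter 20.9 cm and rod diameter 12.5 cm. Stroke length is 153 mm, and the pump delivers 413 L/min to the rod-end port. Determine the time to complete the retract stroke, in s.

Rod-side annular area A_ann = π/4 × (20.9² − 12.5²) = 220.4 cm^2
Swept volume V = A × L; t = V / Q = A·L / Q

t ≈ 0.490 s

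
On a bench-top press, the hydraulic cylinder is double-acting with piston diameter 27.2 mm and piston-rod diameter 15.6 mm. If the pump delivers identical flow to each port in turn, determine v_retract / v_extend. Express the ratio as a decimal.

v_ret/v_ext ≈ 1.49

Cap-side area A_cap = π/4 × (27.2 mm)² = 581.1 mm^2
Rod-side annular area A_ann = π/4 × (27.2² − 15.6²) = 389.9 mm^2
For equal Q, v ∝ 1/A, so v_ret/v_ext = A_cap/A_ann.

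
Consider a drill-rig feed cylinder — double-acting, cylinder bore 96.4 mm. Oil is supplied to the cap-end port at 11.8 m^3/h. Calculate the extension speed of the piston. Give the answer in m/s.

Cap-side area A_cap = π/4 × (96.4 mm)² = 7299 mm^2
v = Q / A

v ≈ 0.449 m/s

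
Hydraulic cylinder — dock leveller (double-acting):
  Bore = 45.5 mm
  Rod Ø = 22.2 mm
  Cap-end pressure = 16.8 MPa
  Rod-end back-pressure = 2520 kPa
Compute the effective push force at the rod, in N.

Cap-side area A_cap = π/4 × (45.5 mm)² = 1626 mm^2
Rod-side annular area A_ann = π/4 × (45.5² − 22.2²) = 1239 mm^2
Net thrust = P_cap·A_cap − P_rod·A_ann = 27320 N − 3122 N

F ≈ 24200 N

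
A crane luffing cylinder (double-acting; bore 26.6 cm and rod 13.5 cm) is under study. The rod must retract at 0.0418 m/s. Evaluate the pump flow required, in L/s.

Rod-side annular area A_ann = π/4 × (26.6² − 13.5²) = 412.6 cm^2
Q = A × v

Q ≈ 1.72 L/s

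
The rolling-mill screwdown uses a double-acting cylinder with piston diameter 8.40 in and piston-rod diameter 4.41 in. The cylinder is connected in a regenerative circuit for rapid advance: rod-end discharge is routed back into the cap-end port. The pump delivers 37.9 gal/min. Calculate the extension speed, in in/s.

In regeneration the rod-end outflow joins the pump flow into the cap end, so the net volume the pump must supply per unit advance equals the rod cross-section area.
Rod cross-section A_rod = π/4 × (4.41 in)² = 15.27 in^2
v = Q_pump / A_rod

v ≈ 9.55 in/s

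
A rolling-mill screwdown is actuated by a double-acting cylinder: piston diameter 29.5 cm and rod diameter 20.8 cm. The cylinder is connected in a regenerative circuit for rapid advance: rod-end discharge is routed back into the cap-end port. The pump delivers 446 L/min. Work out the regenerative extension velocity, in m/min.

v ≈ 13.1 m/min

In regeneration the rod-end outflow joins the pump flow into the cap end, so the net volume the pump must supply per unit advance equals the rod cross-section area.
Rod cross-section A_rod = π/4 × (20.8 cm)² = 339.8 cm^2
v = Q_pump / A_rod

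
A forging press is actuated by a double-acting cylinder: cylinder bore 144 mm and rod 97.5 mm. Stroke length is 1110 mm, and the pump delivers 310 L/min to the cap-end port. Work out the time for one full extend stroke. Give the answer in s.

t ≈ 3.50 s

Cap-side area A_cap = π/4 × (144 mm)² = 16290 mm^2
Swept volume V = A × L; t = V / Q = A·L / Q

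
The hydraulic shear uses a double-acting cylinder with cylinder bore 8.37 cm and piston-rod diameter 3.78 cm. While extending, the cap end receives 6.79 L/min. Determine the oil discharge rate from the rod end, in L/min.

Q_out ≈ 5.41 L/min

Cap-side area A_cap = π/4 × (8.37 cm)² = 55.02 cm^2
Rod-side annular area A_ann = π/4 × (8.37² − 3.78²) = 43.80 cm^2
Piston speed v = Q_in/A_cap; rod-end outflow Q_out = v × A_ann = Q_in × A_ann/A_cap.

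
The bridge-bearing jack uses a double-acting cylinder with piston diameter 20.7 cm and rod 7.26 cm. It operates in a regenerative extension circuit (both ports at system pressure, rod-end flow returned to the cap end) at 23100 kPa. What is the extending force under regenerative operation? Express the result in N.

With equal pressure on both faces, forces on the annular region cancel; the net push is pressure × rod cross-section.
Rod cross-section A_rod = π/4 × (7.26 cm)² = 41.40 cm^2
F = P × A_rod

F ≈ 95600 N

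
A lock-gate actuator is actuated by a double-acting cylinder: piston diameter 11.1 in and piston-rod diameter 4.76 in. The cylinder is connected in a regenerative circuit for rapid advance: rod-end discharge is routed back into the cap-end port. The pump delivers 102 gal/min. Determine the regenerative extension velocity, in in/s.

In regeneration the rod-end outflow joins the pump flow into the cap end, so the net volume the pump must supply per unit advance equals the rod cross-section area.
Rod cross-section A_rod = π/4 × (4.76 in)² = 17.80 in^2
v = Q_pump / A_rod

v ≈ 22.1 in/s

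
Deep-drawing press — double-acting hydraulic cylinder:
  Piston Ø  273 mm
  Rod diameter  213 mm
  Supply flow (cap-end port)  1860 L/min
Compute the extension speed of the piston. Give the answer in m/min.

Cap-side area A_cap = π/4 × (273 mm)² = 58530 mm^2
v = Q / A

v ≈ 31.8 m/min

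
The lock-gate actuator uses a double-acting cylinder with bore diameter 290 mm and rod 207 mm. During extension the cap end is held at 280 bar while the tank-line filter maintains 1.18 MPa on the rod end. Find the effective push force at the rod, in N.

Cap-side area A_cap = π/4 × (290 mm)² = 66050 mm^2
Rod-side annular area A_ann = π/4 × (290² − 207²) = 32400 mm^2
Net thrust = P_cap·A_cap − P_rod·A_ann = 1.849e6 N − 38230 N

F ≈ 1.81e6 N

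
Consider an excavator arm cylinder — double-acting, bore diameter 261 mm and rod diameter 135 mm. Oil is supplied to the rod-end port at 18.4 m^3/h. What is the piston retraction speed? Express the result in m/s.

Rod-side annular area A_ann = π/4 × (261² − 135²) = 39190 mm^2
Flow into the rod-end port fills the annular volume.
v = Q / A

v ≈ 0.130 m/s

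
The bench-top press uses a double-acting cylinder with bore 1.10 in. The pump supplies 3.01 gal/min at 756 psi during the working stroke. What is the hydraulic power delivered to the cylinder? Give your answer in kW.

Hydraulic power = P × Q

W ≈ 0.990 kW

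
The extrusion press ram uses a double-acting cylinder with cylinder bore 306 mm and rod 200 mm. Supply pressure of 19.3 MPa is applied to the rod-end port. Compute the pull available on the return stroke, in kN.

Rod-side annular area A_ann = π/4 × (306² − 200²) = 42130 mm^2
On retraction the pressure acts on the annular area (bore minus rod).
F = P × A_ann

F ≈ 813 kN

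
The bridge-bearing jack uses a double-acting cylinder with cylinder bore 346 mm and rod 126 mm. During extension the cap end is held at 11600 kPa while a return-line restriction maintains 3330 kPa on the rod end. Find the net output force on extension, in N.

F ≈ 8.19e5 N

Cap-side area A_cap = π/4 × (346 mm)² = 94020 mm^2
Rod-side annular area A_ann = π/4 × (346² − 126²) = 81560 mm^2
Net thrust = P_cap·A_cap − P_rod·A_ann = 1.091e6 N − 2.716e5 N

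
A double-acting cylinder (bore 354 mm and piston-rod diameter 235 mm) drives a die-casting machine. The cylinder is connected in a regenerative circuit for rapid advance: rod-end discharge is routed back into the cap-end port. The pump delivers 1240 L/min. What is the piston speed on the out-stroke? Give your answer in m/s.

In regeneration the rod-end outflow joins the pump flow into the cap end, so the net volume the pump must supply per unit advance equals the rod cross-section area.
Rod cross-section A_rod = π/4 × (235 mm)² = 43370 mm^2
v = Q_pump / A_rod

v ≈ 0.476 m/s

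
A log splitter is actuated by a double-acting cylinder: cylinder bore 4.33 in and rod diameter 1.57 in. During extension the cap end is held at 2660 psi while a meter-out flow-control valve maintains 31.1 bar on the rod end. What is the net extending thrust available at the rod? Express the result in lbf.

Cap-side area A_cap = π/4 × (4.33 in)² = 14.73 in^2
Rod-side annular area A_ann = π/4 × (4.33² − 1.57²) = 12.79 in^2
Net thrust = P_cap·A_cap − P_rod·A_ann = 39170 lbf − 5769 lbf

F ≈ 33400 lbf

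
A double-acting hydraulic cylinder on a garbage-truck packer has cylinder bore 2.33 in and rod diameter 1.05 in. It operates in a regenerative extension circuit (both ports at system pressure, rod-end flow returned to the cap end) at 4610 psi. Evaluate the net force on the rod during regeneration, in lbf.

F ≈ 3990 lbf

With equal pressure on both faces, forces on the annular region cancel; the net push is pressure × rod cross-section.
Rod cross-section A_rod = π/4 × (1.05 in)² = 0.8659 in^2
F = P × A_rod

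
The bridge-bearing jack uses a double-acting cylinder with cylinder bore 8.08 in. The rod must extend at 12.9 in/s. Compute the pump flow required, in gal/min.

Cap-side area A_cap = π/4 × (8.08 in)² = 51.28 in^2
Q = A × v

Q ≈ 172 gal/min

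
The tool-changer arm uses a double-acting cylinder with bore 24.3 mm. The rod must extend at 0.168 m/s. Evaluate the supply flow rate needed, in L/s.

Q ≈ 0.0779 L/s

Cap-side area A_cap = π/4 × (24.3 mm)² = 463.8 mm^2
Q = A × v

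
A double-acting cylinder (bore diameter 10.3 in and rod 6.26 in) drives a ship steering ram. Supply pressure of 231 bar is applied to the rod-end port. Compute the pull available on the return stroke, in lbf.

F ≈ 1.76e5 lbf

Rod-side annular area A_ann = π/4 × (10.3² − 6.26²) = 52.55 in^2
On retraction the pressure acts on the annular area (bore minus rod).
F = P × A_ann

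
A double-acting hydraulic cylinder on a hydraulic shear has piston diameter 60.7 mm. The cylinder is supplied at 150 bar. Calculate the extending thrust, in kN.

F ≈ 43.4 kN

Cap-side area A_cap = π/4 × (60.7 mm)² = 2894 mm^2
F = P × A_cap = 150 bar × A_cap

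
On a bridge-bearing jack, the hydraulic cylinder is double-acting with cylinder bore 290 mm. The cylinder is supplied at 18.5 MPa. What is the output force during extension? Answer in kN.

Cap-side area A_cap = π/4 × (290 mm)² = 66050 mm^2
F = P × A_cap = 18.5 MPa × A_cap

F ≈ 1220 kN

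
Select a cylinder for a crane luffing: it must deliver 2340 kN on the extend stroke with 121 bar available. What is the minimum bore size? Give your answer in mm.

Extension force acts on the full piston face: F = P × (π/4)D².
D = √(4F / (πP)) = √(4 × 2340 kN / (π × 121 bar))

D ≈ 496 mm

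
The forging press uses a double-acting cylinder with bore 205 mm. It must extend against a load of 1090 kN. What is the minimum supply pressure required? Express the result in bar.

Cap-side area A_cap = π/4 × (205 mm)² = 33010 mm^2
P = F / A = 1090 kN / A

P ≈ 330 bar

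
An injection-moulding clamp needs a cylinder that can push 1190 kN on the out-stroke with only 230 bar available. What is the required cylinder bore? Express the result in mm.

Extension force acts on the full piston face: F = P × (π/4)D².
D = √(4F / (πP)) = √(4 × 1190 kN / (π × 230 bar))

D ≈ 257 mm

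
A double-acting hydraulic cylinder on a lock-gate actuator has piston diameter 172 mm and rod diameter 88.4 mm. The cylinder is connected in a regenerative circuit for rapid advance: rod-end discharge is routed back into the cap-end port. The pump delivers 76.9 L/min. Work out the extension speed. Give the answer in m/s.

v ≈ 0.209 m/s

In regeneration the rod-end outflow joins the pump flow into the cap end, so the net volume the pump must supply per unit advance equals the rod cross-section area.
Rod cross-section A_rod = π/4 × (88.4 mm)² = 6138 mm^2
v = Q_pump / A_rod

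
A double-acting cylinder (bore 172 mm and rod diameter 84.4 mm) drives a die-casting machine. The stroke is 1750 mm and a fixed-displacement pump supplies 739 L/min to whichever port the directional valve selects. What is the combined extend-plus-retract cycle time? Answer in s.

t ≈ 5.81 s

Cap-side area A_cap = π/4 × (172 mm)² = 23240 mm^2
Rod-side annular area A_ann = π/4 × (172² − 84.4²) = 17640 mm^2
t_ext = A_cap·L/Q = 3.301 s
t_ret = A_ann·L/Q = 2.506 s
t_cycle = t_ext + t_ret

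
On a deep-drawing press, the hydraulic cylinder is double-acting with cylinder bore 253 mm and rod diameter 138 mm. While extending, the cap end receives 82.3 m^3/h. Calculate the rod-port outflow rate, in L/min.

Q_out ≈ 964 L/min

Cap-side area A_cap = π/4 × (253 mm)² = 50270 mm^2
Rod-side annular area A_ann = π/4 × (253² − 138²) = 35320 mm^2
Piston speed v = Q_in/A_cap; rod-end outflow Q_out = v × A_ann = Q_in × A_ann/A_cap.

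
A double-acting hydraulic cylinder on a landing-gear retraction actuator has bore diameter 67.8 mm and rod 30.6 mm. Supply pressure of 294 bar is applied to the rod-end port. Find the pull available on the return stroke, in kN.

Rod-side annular area A_ann = π/4 × (67.8² − 30.6²) = 2875 mm^2
On retraction the pressure acts on the annular area (bore minus rod).
F = P × A_ann

F ≈ 84.5 kN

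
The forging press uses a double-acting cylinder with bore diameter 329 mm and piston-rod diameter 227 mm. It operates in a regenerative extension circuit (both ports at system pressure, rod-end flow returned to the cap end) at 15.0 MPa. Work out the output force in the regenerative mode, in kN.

F ≈ 607 kN

With equal pressure on both faces, forces on the annular region cancel; the net push is pressure × rod cross-section.
Rod cross-section A_rod = π/4 × (227 mm)² = 40470 mm^2
F = P × A_rod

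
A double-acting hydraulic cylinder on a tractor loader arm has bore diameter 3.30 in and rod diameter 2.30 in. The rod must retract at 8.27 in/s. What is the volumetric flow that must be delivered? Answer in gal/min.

Rod-side annular area A_ann = π/4 × (3.30² − 2.30²) = 4.398 in^2
Q = A × v

Q ≈ 9.45 gal/min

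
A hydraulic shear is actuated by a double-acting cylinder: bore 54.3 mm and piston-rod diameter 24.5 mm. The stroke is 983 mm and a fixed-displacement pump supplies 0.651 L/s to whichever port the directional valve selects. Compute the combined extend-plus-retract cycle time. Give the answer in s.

t ≈ 6.28 s

Cap-side area A_cap = π/4 × (54.3 mm)² = 2316 mm^2
Rod-side annular area A_ann = π/4 × (54.3² − 24.5²) = 1844 mm^2
t_ext = A_cap·L/Q = 3.497 s
t_ret = A_ann·L/Q = 2.785 s
t_cycle = t_ext + t_ret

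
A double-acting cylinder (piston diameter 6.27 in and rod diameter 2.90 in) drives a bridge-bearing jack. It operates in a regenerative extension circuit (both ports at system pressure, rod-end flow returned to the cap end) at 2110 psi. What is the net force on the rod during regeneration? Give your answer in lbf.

With equal pressure on both faces, forces on the annular region cancel; the net push is pressure × rod cross-section.
Rod cross-section A_rod = π/4 × (2.90 in)² = 6.605 in^2
F = P × A_rod

F ≈ 13900 lbf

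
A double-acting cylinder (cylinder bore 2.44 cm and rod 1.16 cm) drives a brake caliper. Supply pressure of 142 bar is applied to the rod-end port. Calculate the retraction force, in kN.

F ≈ 5.14 kN

Rod-side annular area A_ann = π/4 × (2.44² − 1.16²) = 3.619 cm^2
On retraction the pressure acts on the annular area (bore minus rod).
F = P × A_ann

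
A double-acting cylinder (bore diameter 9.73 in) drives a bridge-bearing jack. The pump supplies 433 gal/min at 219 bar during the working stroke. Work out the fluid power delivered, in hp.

Hydraulic power = P × Q

W ≈ 802 hp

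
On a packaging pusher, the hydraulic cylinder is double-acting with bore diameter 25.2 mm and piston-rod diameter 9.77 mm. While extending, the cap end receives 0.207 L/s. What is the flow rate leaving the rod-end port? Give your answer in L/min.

Q_out ≈ 10.6 L/min

Cap-side area A_cap = π/4 × (25.2 mm)² = 498.8 mm^2
Rod-side annular area A_ann = π/4 × (25.2² − 9.77²) = 423.8 mm^2
Piston speed v = Q_in/A_cap; rod-end outflow Q_out = v × A_ann = Q_in × A_ann/A_cap.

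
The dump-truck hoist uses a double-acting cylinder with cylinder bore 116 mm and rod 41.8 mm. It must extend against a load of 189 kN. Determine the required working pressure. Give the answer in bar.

Cap-side area A_cap = π/4 × (116 mm)² = 10570 mm^2
P = F / A = 189 kN / A

P ≈ 179 bar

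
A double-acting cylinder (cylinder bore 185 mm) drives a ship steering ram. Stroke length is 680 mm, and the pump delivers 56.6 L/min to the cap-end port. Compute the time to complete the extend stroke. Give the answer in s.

Cap-side area A_cap = π/4 × (185 mm)² = 26880 mm^2
Swept volume V = A × L; t = V / Q = A·L / Q

t ≈ 19.4 s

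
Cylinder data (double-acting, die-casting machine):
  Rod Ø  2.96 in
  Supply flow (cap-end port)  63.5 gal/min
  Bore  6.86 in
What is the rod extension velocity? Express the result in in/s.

v ≈ 6.61 in/s

Cap-side area A_cap = π/4 × (6.86 in)² = 36.96 in^2
v = Q / A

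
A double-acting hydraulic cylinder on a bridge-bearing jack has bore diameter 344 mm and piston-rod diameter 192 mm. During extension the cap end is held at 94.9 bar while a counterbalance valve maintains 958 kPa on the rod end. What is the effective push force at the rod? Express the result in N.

Cap-side area A_cap = π/4 × (344 mm)² = 92940 mm^2
Rod-side annular area A_ann = π/4 × (344² − 192²) = 63990 mm^2
Net thrust = P_cap·A_cap − P_rod·A_ann = 8.820e5 N − 61300 N

F ≈ 8.21e5 N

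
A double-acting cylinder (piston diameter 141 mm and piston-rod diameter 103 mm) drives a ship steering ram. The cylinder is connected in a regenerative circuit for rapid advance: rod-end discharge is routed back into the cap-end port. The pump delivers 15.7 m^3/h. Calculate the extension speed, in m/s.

In regeneration the rod-end outflow joins the pump flow into the cap end, so the net volume the pump must supply per unit advance equals the rod cross-section area.
Rod cross-section A_rod = π/4 × (103 mm)² = 8332 mm^2
v = Q_pump / A_rod

v ≈ 0.523 m/s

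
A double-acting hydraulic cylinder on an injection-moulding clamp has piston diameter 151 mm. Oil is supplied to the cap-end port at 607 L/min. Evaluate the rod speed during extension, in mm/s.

Cap-side area A_cap = π/4 × (151 mm)² = 17910 mm^2
v = Q / A

v ≈ 565 mm/s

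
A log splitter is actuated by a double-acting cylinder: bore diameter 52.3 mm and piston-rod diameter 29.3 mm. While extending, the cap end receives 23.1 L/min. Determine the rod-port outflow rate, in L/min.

Cap-side area A_cap = π/4 × (52.3 mm)² = 2148 mm^2
Rod-side annular area A_ann = π/4 × (52.3² − 29.3²) = 1474 mm^2
Piston speed v = Q_in/A_cap; rod-end outflow Q_out = v × A_ann = Q_in × A_ann/A_cap.

Q_out ≈ 15.8 L/min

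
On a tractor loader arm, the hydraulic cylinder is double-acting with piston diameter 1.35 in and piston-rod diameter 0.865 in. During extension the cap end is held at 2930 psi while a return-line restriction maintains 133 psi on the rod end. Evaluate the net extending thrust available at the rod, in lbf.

F ≈ 4080 lbf

Cap-side area A_cap = π/4 × (1.35 in)² = 1.431 in^2
Rod-side annular area A_ann = π/4 × (1.35² − 0.865²) = 0.8437 in^2
Net thrust = P_cap·A_cap − P_rod·A_ann = 4194 lbf − 112.2 lbf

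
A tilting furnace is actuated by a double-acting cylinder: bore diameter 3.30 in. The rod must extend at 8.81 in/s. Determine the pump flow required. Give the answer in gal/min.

Q ≈ 19.6 gal/min

Cap-side area A_cap = π/4 × (3.30 in)² = 8.553 in^2
Q = A × v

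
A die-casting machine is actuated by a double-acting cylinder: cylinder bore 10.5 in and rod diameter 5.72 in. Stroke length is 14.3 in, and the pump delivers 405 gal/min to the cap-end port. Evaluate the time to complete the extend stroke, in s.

t ≈ 0.794 s

Cap-side area A_cap = π/4 × (10.5 in)² = 86.59 in^2
Swept volume V = A × L; t = V / Q = A·L / Q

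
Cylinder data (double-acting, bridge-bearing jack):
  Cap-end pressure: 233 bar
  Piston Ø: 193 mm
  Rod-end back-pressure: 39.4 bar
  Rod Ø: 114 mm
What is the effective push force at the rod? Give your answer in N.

F ≈ 6.07e5 N

Cap-side area A_cap = π/4 × (193 mm)² = 29260 mm^2
Rod-side annular area A_ann = π/4 × (193² − 114²) = 19050 mm^2
Net thrust = P_cap·A_cap − P_rod·A_ann = 6.816e5 N − 75050 N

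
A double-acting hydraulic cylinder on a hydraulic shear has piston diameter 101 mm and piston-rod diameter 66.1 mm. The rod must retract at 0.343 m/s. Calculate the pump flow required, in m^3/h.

Rod-side annular area A_ann = π/4 × (101² − 66.1²) = 4580 mm^2
Q = A × v

Q ≈ 5.66 m^3/h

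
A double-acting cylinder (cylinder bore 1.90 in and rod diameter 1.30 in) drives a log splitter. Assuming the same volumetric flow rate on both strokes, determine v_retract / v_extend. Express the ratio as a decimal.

v_ret/v_ext ≈ 1.88

Cap-side area A_cap = π/4 × (1.90 in)² = 2.835 in^2
Rod-side annular area A_ann = π/4 × (1.90² − 1.30²) = 1.508 in^2
For equal Q, v ∝ 1/A, so v_ret/v_ext = A_cap/A_ann.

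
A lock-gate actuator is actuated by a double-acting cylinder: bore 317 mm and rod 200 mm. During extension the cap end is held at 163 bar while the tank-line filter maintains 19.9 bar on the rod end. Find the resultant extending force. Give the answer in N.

Cap-side area A_cap = π/4 × (317 mm)² = 78920 mm^2
Rod-side annular area A_ann = π/4 × (317² − 200²) = 47510 mm^2
Net thrust = P_cap·A_cap − P_rod·A_ann = 1.286e6 N − 94540 N

F ≈ 1.19e6 N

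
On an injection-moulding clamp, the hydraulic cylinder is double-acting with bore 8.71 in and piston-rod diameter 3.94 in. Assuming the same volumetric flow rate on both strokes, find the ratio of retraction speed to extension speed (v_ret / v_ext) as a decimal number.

v_ret/v_ext ≈ 1.26

Cap-side area A_cap = π/4 × (8.71 in)² = 59.58 in^2
Rod-side annular area A_ann = π/4 × (8.71² − 3.94²) = 47.39 in^2
For equal Q, v ∝ 1/A, so v_ret/v_ext = A_cap/A_ann.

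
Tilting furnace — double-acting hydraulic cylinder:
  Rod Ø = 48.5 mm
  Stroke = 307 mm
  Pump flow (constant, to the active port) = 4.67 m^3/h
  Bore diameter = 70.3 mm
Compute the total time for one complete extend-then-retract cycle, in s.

Cap-side area A_cap = π/4 × (70.3 mm)² = 3882 mm^2
Rod-side annular area A_ann = π/4 × (70.3² − 48.5²) = 2034 mm^2
t_ext = A_cap·L/Q = 0.9186 s
t_ret = A_ann·L/Q = 0.4814 s
t_cycle = t_ext + t_ret

t ≈ 1.40 s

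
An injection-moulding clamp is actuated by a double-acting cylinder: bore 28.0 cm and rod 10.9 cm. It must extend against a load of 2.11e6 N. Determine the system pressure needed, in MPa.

P ≈ 34.3 MPa

Cap-side area A_cap = π/4 × (28.0 cm)² = 615.8 cm^2
P = F / A = 2.11e6 N / A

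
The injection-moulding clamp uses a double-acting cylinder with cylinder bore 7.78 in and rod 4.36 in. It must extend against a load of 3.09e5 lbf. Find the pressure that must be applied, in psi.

Cap-side area A_cap = π/4 × (7.78 in)² = 47.54 in^2
P = F / A = 3.09e5 lbf / A

P ≈ 6500 psi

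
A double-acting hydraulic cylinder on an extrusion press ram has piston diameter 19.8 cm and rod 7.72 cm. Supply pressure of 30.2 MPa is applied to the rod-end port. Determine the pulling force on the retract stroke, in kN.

F ≈ 789 kN

Rod-side annular area A_ann = π/4 × (19.8² − 7.72²) = 261.1 cm^2
On retraction the pressure acts on the annular area (bore minus rod).
F = P × A_ann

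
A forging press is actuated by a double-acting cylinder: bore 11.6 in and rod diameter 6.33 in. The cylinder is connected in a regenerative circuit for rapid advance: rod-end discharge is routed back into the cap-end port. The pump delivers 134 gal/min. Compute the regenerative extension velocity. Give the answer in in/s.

v ≈ 16.4 in/s

In regeneration the rod-end outflow joins the pump flow into the cap end, so the net volume the pump must supply per unit advance equals the rod cross-section area.
Rod cross-section A_rod = π/4 × (6.33 in)² = 31.47 in^2
v = Q_pump / A_rod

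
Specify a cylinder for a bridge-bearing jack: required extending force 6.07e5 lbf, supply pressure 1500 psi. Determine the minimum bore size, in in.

D ≈ 22.7 in

Extension force acts on the full piston face: F = P × (π/4)D².
D = √(4F / (πP)) = √(4 × 6.07e5 lbf / (π × 1500 psi))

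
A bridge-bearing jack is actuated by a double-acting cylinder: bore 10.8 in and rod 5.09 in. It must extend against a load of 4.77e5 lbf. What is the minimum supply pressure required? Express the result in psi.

Cap-side area A_cap = π/4 × (10.8 in)² = 91.61 in^2
P = F / A = 4.77e5 lbf / A

P ≈ 5210 psi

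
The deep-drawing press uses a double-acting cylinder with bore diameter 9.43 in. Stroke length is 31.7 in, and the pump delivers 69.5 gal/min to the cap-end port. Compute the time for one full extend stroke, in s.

t ≈ 8.27 s

Cap-side area A_cap = π/4 × (9.43 in)² = 69.84 in^2
Swept volume V = A × L; t = V / Q = A·L / Q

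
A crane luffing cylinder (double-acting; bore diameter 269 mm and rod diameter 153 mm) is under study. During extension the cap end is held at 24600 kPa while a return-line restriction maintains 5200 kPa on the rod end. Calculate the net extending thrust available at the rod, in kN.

F ≈ 1200 kN

Cap-side area A_cap = π/4 × (269 mm)² = 56830 mm^2
Rod-side annular area A_ann = π/4 × (269² − 153²) = 38450 mm^2
Net thrust = P_cap·A_cap − P_rod·A_ann = 1398 kN − 199.9 kN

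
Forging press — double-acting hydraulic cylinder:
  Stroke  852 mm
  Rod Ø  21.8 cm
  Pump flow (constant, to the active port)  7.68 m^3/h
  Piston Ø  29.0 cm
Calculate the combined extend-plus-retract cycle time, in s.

t ≈ 37.9 s

Cap-side area A_cap = π/4 × (29.0 cm)² = 660.5 cm^2
Rod-side annular area A_ann = π/4 × (29.0² − 21.8²) = 287.3 cm^2
t_ext = A_cap·L/Q = 26.38 s
t_ret = A_ann·L/Q = 11.47 s
t_cycle = t_ext + t_ret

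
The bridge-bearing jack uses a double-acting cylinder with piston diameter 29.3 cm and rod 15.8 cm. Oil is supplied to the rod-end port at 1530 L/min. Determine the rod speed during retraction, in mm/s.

v ≈ 533 mm/s

Rod-side annular area A_ann = π/4 × (29.3² − 15.8²) = 478.2 cm^2
Flow into the rod-end port fills the annular volume.
v = Q / A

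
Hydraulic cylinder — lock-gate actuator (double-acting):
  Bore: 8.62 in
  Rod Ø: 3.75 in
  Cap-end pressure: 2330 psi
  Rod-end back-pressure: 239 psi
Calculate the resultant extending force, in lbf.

Cap-side area A_cap = π/4 × (8.62 in)² = 58.36 in^2
Rod-side annular area A_ann = π/4 × (8.62² − 3.75²) = 47.31 in^2
Net thrust = P_cap·A_cap − P_rod·A_ann = 1.360e5 lbf − 11310 lbf

F ≈ 1.25e5 lbf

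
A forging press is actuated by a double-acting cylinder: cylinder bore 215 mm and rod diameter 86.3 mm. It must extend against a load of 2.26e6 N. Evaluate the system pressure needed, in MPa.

P ≈ 62.3 MPa

Cap-side area A_cap = π/4 × (215 mm)² = 36310 mm^2
P = F / A = 2.26e6 N / A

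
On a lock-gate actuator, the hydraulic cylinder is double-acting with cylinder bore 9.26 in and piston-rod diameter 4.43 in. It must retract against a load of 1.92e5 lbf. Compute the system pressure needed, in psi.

P ≈ 3700 psi

Rod-side annular area A_ann = π/4 × (9.26² − 4.43²) = 51.93 in^2
Retraction: pressure acts on the annular area.
P = F / A = 1.92e5 lbf / A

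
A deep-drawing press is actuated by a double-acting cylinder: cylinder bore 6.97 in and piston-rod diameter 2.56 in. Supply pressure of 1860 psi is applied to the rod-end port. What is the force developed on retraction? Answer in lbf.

Rod-side annular area A_ann = π/4 × (6.97² − 2.56²) = 33.01 in^2
On retraction the pressure acts on the annular area (bore minus rod).
F = P × A_ann

F ≈ 61400 lbf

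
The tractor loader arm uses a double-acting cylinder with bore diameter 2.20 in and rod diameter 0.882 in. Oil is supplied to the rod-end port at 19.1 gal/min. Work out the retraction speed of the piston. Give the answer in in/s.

Rod-side annular area A_ann = π/4 × (2.20² − 0.882²) = 3.190 in^2
Flow into the rod-end port fills the annular volume.
v = Q / A

v ≈ 23.0 in/s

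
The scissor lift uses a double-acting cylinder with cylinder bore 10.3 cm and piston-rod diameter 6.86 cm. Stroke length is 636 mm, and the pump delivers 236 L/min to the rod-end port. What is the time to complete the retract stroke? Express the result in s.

t ≈ 0.750 s

Rod-side annular area A_ann = π/4 × (10.3² − 6.86²) = 46.36 cm^2
Swept volume V = A × L; t = V / Q = A·L / Q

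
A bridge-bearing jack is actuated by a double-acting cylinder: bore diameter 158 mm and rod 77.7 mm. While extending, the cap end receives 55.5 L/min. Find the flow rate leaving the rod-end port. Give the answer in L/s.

Q_out ≈ 0.701 L/s

Cap-side area A_cap = π/4 × (158 mm)² = 19610 mm^2
Rod-side annular area A_ann = π/4 × (158² − 77.7²) = 14870 mm^2
Piston speed v = Q_in/A_cap; rod-end outflow Q_out = v × A_ann = Q_in × A_ann/A_cap.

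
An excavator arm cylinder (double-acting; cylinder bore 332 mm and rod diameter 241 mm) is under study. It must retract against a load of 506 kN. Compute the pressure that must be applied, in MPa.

P ≈ 12.4 MPa

Rod-side annular area A_ann = π/4 × (332² − 241²) = 40950 mm^2
Retraction: pressure acts on the annular area.
P = F / A = 506 kN / A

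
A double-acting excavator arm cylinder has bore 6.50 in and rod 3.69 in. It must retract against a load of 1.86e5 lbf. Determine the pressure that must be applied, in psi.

P ≈ 8270 psi

Rod-side annular area A_ann = π/4 × (6.50² − 3.69²) = 22.49 in^2
Retraction: pressure acts on the annular area.
P = F / A = 1.86e5 lbf / A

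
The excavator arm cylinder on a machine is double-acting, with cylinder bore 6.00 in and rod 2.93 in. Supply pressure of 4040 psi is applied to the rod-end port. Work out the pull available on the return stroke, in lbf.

Rod-side annular area A_ann = π/4 × (6.00² − 2.93²) = 21.53 in^2
On retraction the pressure acts on the annular area (bore minus rod).
F = P × A_ann

F ≈ 87000 lbf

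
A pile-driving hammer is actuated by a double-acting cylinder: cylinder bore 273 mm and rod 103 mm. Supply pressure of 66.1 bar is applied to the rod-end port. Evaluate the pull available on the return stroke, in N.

F ≈ 3.32e5 N

Rod-side annular area A_ann = π/4 × (273² − 103²) = 50200 mm^2
On retraction the pressure acts on the annular area (bore minus rod).
F = P × A_ann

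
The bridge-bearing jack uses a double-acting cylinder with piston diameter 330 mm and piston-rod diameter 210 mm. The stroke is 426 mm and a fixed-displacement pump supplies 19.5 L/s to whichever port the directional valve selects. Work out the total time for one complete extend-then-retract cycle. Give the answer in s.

Cap-side area A_cap = π/4 × (330 mm)² = 85530 mm^2
Rod-side annular area A_ann = π/4 × (330² − 210²) = 50890 mm^2
t_ext = A_cap·L/Q = 1.868 s
t_ret = A_ann·L/Q = 1.112 s
t_cycle = t_ext + t_ret

t ≈ 2.98 s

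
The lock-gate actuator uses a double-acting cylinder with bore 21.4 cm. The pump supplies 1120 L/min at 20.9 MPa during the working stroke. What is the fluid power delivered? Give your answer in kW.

W ≈ 390 kW

Hydraulic power = P × Q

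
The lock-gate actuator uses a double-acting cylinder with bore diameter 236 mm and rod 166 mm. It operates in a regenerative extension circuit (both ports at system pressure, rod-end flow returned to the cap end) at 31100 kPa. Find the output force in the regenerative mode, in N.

F ≈ 6.73e5 N

With equal pressure on both faces, forces on the annular region cancel; the net push is pressure × rod cross-section.
Rod cross-section A_rod = π/4 × (166 mm)² = 21640 mm^2
F = P × A_rod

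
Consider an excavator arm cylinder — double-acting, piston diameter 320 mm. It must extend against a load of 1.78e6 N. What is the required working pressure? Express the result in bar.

P ≈ 221 bar

Cap-side area A_cap = π/4 × (320 mm)² = 80420 mm^2
P = F / A = 1.78e6 N / A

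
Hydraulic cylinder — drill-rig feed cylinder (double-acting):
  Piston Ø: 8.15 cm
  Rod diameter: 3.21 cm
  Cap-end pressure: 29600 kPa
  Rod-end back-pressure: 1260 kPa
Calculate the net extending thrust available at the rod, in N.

Cap-side area A_cap = π/4 × (8.15 cm)² = 52.17 cm^2
Rod-side annular area A_ann = π/4 × (8.15² − 3.21²) = 44.08 cm^2
Net thrust = P_cap·A_cap − P_rod·A_ann = 1.544e5 N − 5553 N

F ≈ 1.49e5 N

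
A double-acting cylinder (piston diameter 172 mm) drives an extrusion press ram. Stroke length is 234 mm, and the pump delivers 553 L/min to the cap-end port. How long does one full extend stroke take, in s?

t ≈ 0.590 s

Cap-side area A_cap = π/4 × (172 mm)² = 23240 mm^2
Swept volume V = A × L; t = V / Q = A·L / Q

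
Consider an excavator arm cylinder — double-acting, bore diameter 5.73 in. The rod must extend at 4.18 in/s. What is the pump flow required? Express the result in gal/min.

Cap-side area A_cap = π/4 × (5.73 in)² = 25.79 in^2
Q = A × v

Q ≈ 28.0 gal/min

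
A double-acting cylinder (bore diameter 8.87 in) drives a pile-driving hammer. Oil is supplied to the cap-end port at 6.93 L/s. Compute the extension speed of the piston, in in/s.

Cap-side area A_cap = π/4 × (8.87 in)² = 61.79 in^2
v = Q / A

v ≈ 6.84 in/s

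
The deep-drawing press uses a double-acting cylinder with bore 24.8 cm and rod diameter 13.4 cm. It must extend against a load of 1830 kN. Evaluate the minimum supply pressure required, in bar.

P ≈ 379 bar

Cap-side area A_cap = π/4 × (24.8 cm)² = 483.1 cm^2
P = F / A = 1830 kN / A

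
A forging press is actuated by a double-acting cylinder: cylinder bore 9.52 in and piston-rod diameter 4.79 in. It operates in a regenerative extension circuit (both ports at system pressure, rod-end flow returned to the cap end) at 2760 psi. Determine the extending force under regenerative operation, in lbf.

F ≈ 49700 lbf

With equal pressure on both faces, forces on the annular region cancel; the net push is pressure × rod cross-section.
Rod cross-section A_rod = π/4 × (4.79 in)² = 18.02 in^2
F = P × A_rod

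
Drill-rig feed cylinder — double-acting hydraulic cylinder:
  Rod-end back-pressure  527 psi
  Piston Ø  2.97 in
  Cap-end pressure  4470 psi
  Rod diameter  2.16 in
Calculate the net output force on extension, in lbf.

F ≈ 29200 lbf

Cap-side area A_cap = π/4 × (2.97 in)² = 6.928 in^2
Rod-side annular area A_ann = π/4 × (2.97² − 2.16²) = 3.264 in^2
Net thrust = P_cap·A_cap − P_rod·A_ann = 30970 lbf − 1720 lbf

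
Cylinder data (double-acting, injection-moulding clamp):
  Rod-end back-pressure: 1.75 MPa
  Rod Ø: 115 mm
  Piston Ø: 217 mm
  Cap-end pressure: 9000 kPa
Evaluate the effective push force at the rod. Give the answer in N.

F ≈ 2.86e5 N

Cap-side area A_cap = π/4 × (217 mm)² = 36980 mm^2
Rod-side annular area A_ann = π/4 × (217² − 115²) = 26600 mm^2
Net thrust = P_cap·A_cap − P_rod·A_ann = 3.329e5 N − 46540 N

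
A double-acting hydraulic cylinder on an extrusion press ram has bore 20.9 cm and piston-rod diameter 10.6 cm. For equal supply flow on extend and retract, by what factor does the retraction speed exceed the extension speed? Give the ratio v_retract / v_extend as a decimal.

v_ret/v_ext ≈ 1.35

Cap-side area A_cap = π/4 × (20.9 cm)² = 343.1 cm^2
Rod-side annular area A_ann = π/4 × (20.9² − 10.6²) = 254.8 cm^2
For equal Q, v ∝ 1/A, so v_ret/v_ext = A_cap/A_ann.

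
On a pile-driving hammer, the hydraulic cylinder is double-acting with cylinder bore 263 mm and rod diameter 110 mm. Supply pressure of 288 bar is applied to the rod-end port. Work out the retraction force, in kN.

F ≈ 1290 kN

Rod-side annular area A_ann = π/4 × (263² − 110²) = 44820 mm^2
On retraction the pressure acts on the annular area (bore minus rod).
F = P × A_ann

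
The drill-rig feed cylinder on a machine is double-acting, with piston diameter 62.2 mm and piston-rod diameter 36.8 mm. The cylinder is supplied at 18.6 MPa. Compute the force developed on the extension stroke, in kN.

F ≈ 56.5 kN

Cap-side area A_cap = π/4 × (62.2 mm)² = 3039 mm^2
F = P × A_cap = 18.6 MPa × A_cap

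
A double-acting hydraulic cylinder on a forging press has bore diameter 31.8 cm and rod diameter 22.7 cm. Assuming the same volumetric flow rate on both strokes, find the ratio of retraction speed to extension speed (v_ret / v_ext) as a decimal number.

v_ret/v_ext ≈ 2.04

Cap-side area A_cap = π/4 × (31.8 cm)² = 794.2 cm^2
Rod-side annular area A_ann = π/4 × (31.8² − 22.7²) = 389.5 cm^2
For equal Q, v ∝ 1/A, so v_ret/v_ext = A_cap/A_ann.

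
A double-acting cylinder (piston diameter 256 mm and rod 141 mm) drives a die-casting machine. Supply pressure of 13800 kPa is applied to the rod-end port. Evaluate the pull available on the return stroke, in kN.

Rod-side annular area A_ann = π/4 × (256² − 141²) = 35860 mm^2
On retraction the pressure acts on the annular area (bore minus rod).
F = P × A_ann

F ≈ 495 kN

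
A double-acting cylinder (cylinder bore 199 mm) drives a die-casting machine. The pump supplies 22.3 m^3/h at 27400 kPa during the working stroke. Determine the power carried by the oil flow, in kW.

Hydraulic power = P × Q

W ≈ 170 kW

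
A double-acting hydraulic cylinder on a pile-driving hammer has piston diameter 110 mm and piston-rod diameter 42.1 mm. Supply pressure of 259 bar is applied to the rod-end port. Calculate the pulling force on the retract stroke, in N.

F ≈ 2.10e5 N

Rod-side annular area A_ann = π/4 × (110² − 42.1²) = 8111 mm^2
On retraction the pressure acts on the annular area (bore minus rod).
F = P × A_ann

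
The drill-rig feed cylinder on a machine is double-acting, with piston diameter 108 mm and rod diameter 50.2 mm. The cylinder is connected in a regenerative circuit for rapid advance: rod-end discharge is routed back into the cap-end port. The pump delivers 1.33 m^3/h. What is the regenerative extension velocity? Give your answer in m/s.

In regeneration the rod-end outflow joins the pump flow into the cap end, so the net volume the pump must supply per unit advance equals the rod cross-section area.
Rod cross-section A_rod = π/4 × (50.2 mm)² = 1979 mm^2
v = Q_pump / A_rod

v ≈ 0.187 m/s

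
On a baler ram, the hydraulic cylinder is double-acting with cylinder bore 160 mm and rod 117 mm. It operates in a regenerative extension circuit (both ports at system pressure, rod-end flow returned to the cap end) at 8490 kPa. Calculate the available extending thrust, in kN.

F ≈ 91.3 kN

With equal pressure on both faces, forces on the annular region cancel; the net push is pressure × rod cross-section.
Rod cross-section A_rod = π/4 × (117 mm)² = 10750 mm^2
F = P × A_rod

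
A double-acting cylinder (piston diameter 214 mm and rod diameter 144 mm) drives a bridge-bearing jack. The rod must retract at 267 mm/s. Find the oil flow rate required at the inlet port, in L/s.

Q ≈ 5.26 L/s

Rod-side annular area A_ann = π/4 × (214² − 144²) = 19680 mm^2
Q = A × v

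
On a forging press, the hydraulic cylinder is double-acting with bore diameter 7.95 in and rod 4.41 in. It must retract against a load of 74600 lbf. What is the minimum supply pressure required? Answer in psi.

P ≈ 2170 psi

Rod-side annular area A_ann = π/4 × (7.95² − 4.41²) = 34.36 in^2
Retraction: pressure acts on the annular area.
P = F / A = 74600 lbf / A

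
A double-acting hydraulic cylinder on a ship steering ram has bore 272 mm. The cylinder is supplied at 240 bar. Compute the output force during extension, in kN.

F ≈ 1390 kN

Cap-side area A_cap = π/4 × (272 mm)² = 58110 mm^2
F = P × A_cap = 240 bar × A_cap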